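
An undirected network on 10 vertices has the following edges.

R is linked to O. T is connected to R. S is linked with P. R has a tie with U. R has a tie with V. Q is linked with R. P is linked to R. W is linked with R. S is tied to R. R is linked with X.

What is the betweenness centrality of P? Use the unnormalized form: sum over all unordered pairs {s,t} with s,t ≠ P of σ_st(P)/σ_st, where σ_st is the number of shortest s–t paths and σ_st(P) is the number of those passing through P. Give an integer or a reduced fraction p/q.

0

No shortest path between any pair of other nodes passes through P.
Summing the contributions gives betweenness(P) = 0.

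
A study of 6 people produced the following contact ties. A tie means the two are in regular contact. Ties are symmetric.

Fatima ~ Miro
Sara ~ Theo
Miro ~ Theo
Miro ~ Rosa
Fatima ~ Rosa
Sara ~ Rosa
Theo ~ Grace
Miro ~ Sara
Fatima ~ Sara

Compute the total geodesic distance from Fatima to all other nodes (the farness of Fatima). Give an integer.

8

Distances from Fatima: Grace:3, Miro:1, Rosa:1, Sara:1, Theo:2.
Sum = 3 + 1 + 1 + 1 + 2 = 8.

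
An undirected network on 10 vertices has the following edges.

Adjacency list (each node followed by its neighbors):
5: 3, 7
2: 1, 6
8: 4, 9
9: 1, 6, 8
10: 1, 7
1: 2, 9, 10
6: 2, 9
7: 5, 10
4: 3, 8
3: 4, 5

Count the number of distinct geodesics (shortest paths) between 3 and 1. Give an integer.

The shortest distance is 4. The length-4 paths are: 3–4–8–9–1; 3–5–7–10–1.
That gives 2 distinct shortest paths.

2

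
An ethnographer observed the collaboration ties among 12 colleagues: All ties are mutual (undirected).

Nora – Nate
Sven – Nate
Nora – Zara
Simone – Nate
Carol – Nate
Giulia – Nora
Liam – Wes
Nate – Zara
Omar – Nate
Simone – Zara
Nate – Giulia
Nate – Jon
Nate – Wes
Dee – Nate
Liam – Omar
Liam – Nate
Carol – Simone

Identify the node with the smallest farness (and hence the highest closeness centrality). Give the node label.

Nate

Farness (sum of distances to all others) for each node — Carol:20, Dee:21, Giulia:20, Jon:21, Liam:19, Nate:11, Nora:19, Omar:20, Simone:19, Sven:21, Wes:20, Zara:19.
The smallest farness is 11, for Nate, so Nate has the highest closeness.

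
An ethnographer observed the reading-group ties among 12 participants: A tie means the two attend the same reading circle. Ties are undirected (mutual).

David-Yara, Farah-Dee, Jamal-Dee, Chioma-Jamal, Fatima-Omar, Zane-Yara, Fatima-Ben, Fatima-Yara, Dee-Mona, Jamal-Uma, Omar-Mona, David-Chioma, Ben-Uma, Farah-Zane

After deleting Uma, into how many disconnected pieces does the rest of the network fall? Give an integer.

Uma's neighbors (Ben and Jamal) remain reachable from one another through other ties, so the rest of the network stays in one piece.

1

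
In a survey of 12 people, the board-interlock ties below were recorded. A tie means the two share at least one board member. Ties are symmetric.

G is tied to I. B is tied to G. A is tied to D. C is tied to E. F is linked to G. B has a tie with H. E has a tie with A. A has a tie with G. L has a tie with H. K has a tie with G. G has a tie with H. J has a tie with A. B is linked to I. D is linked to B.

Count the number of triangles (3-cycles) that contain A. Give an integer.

0

A's neighbors are D, E, G, and J, but none of them are tied to each other, so no triangle contains A.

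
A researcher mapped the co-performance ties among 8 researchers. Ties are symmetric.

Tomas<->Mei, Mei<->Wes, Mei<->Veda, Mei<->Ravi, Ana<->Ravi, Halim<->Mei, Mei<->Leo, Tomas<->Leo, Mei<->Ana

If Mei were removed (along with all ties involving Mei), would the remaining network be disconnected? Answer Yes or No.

Removing Mei leaves {Veda} with no path to {Leo and Tomas}, so the network splits into 5 components. Mei is a cut vertex.

Yes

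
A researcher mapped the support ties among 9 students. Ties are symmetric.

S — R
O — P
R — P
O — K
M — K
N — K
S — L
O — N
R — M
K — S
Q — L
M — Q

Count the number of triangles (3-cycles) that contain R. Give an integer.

0

R's neighbors are M, P, and S, but none of them are tied to each other, so no triangle contains R.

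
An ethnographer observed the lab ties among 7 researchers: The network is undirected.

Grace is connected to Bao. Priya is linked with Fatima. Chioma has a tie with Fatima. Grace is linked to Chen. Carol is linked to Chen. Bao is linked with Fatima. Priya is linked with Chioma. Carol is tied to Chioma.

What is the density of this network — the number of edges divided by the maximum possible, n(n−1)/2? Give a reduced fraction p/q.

8/21

There are 8 edges and 7 nodes, so the maximum possible is C(7,2) = 21.
Density = 8/21.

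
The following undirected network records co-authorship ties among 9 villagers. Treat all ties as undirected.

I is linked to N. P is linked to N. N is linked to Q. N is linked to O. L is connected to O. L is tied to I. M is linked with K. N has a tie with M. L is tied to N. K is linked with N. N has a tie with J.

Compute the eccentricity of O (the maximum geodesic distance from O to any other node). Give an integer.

Distances from O: I:2, J:2, K:2, L:1, M:2, N:1, P:2, Q:2.
The largest is 2 (to Q, P, M, K, J, and I), so the eccentricity of O is 2.

2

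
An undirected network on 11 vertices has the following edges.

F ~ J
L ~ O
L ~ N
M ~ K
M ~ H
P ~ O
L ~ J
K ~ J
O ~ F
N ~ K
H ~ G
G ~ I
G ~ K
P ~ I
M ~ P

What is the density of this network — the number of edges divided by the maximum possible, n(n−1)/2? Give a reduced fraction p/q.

3/11

There are 15 edges and 11 nodes, so the maximum possible is C(11,2) = 55.
Density = 15/55 = 3/11.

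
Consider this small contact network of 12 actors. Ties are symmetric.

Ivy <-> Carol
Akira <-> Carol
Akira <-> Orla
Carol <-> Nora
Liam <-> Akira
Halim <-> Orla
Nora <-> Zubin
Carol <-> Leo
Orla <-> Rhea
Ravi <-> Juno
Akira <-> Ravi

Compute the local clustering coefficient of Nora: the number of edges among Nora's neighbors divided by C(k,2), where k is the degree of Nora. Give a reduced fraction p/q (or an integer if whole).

0

Nora's neighbors: Carol and Zubin (k = 2).
Possible neighbor pairs: C(2,2) = 1. Edges among them: none → e = 0.
Clustering(Nora) = 0/1.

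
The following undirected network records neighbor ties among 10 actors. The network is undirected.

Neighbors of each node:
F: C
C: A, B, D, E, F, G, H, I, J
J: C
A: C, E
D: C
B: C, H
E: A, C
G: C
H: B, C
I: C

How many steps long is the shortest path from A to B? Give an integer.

One shortest route is A – C – B, which uses 2 edges, and A and B are not directly tied, so nothing shorter exists. So d(A,B) = 2.

2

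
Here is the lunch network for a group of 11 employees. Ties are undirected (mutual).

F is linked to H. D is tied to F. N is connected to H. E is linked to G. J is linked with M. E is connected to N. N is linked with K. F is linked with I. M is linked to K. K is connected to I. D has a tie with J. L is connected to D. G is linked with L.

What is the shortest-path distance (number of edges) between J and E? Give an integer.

One shortest route is J – M – K – N – E, which uses 4 edges, and at distance 3 from J we only reach {G, H, I, N}, which does not include E. So d(J,E) = 4.

4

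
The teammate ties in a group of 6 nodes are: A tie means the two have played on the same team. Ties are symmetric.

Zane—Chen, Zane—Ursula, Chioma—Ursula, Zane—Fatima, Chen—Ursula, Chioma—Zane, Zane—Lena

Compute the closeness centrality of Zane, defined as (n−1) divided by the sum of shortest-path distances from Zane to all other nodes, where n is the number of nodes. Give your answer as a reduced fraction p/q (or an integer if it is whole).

Distances from Zane: Chen:1, Chioma:1, Fatima:1, Lena:1, Ursula:1. Sum = 5.
n = 6, so closeness = 5/5 = 1.

1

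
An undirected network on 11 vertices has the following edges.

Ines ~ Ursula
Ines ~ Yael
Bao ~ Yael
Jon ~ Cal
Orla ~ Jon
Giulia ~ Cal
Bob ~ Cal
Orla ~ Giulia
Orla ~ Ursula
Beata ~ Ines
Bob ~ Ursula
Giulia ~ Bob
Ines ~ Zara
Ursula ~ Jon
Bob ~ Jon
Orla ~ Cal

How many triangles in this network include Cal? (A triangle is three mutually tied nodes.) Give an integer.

4

Cal's neighbors: Bob, Giulia, Jon, and Orla.
Neighbor pairs that are themselves tied: Cal–Bob–Giulia; Cal–Bob–Jon; Cal–Giulia–Orla; Cal–Jon–Orla. Each forms one triangle with Cal, for 4 in total.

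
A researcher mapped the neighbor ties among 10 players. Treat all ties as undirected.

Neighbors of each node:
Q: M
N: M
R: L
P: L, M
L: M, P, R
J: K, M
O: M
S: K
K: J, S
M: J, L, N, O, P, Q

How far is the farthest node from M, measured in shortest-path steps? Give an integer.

Distances from M: J:1, K:2, L:1, N:1, O:1, P:1, Q:1, R:2, S:3.
The largest is 3 (to S), so the eccentricity of M is 3.

3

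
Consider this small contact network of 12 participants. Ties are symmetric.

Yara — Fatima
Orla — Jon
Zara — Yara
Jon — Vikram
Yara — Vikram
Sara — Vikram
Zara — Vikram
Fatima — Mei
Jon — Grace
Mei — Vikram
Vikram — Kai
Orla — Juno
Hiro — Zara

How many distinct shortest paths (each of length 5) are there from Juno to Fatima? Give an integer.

2

The shortest distance is 5. The length-5 paths are: Juno–Orla–Jon–Vikram–Mei–Fatima; Juno–Orla–Jon–Vikram–Yara–Fatima.
That gives 2 distinct shortest paths.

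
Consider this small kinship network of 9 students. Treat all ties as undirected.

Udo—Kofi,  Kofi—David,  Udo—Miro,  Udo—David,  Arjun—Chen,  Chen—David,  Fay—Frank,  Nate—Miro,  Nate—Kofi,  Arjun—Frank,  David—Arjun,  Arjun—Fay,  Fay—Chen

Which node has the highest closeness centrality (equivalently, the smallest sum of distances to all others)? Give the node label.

Farness (sum of distances to all others) for each node — Arjun:14, Chen:15, David:12, Fay:19, Frank:20, Kofi:15, Miro:20, Nate:20, Udo:15.
The smallest farness is 12, for David, so David has the highest closeness.

David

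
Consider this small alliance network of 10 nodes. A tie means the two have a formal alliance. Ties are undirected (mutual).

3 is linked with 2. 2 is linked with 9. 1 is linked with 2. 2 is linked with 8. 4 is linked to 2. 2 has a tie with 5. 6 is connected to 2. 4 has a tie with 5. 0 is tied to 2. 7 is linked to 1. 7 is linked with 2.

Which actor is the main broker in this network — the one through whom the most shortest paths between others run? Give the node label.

Unnormalized betweenness of each node: 0:0, 1:0, 2:34, 3:0, 4:0, 5:0, 6:0, 7:0, 8:0, 9:0.
2 has the largest value, 34, making it the main broker — the node through which the most shortest paths run.

2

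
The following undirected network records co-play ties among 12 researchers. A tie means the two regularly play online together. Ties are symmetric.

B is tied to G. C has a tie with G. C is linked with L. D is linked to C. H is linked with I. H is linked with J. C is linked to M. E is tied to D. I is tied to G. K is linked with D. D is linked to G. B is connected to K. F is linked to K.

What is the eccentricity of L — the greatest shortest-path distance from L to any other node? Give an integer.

Distances from L: B:3, C:1, D:2, E:3, F:4, G:2, H:4, I:3, J:5, K:3, M:2.
The largest is 5 (to J), so the eccentricity of L is 5.

5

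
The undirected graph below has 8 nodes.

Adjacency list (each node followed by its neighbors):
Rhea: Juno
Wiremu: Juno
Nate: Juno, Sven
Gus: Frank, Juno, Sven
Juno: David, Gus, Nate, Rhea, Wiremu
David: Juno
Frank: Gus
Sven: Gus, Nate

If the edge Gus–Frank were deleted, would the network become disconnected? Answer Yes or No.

Without the Gus–Frank edge there is no alternate route between Gus and Frank, so the network disconnects. It is a bridge.

Yes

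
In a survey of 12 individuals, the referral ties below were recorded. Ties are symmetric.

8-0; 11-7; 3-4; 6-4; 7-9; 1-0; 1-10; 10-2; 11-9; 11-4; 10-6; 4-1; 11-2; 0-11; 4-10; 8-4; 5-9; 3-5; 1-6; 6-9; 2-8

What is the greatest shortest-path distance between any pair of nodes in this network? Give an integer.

Eccentricity of each node (its greatest distance to any other): 0:3, 1:3, 2:3, 3:3, 4:2, 5:3, 6:2, 7:3, 8:3, 9:3, 10:3, 11:2.
The maximum eccentricity is 3, realized for instance by the pair 2–3 via 2 – 8 – 4 – 3. So the diameter is 3.

3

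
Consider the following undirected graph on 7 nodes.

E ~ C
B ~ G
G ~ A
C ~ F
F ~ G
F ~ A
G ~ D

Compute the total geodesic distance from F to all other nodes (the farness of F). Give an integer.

Distances from F: A:1, B:2, C:1, D:2, E:2, G:1.
Sum = 1 + 2 + 1 + 2 + 2 + 1 = 9.

9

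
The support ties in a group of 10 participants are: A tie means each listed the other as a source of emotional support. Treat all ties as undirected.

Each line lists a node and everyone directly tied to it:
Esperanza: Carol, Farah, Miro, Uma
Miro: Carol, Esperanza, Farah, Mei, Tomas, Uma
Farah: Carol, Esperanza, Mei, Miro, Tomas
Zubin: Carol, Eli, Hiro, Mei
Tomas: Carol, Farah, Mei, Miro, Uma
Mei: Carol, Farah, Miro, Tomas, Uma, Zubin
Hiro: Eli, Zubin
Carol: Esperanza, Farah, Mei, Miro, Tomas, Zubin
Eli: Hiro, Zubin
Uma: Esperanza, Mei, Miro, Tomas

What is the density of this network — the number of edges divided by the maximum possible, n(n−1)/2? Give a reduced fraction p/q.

There are 22 edges and 10 nodes, so the maximum possible is C(10,2) = 45.
Density = 22/45.

22/45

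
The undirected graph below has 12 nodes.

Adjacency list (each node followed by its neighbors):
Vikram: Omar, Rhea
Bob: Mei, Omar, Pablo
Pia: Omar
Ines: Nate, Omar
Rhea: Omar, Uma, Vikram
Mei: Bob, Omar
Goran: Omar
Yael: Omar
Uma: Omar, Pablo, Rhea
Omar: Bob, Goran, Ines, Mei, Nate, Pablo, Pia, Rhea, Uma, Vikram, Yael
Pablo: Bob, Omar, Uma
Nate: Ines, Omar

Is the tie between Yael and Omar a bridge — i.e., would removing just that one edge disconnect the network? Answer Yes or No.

Without the Yael–Omar edge there is no alternate route between Yael and Omar, so the network disconnects. It is a bridge.

Yes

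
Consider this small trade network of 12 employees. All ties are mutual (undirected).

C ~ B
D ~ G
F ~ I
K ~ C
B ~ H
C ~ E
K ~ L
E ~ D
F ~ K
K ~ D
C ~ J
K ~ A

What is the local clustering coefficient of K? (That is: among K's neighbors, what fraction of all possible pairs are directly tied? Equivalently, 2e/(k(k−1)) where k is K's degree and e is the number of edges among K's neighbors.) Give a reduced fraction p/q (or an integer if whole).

K's neighbors: A, C, D, F, and L (k = 5).
Possible neighbor pairs: C(5,2) = 10. Edges among them: none → e = 0.
Clustering(K) = 0/10 = 0.

0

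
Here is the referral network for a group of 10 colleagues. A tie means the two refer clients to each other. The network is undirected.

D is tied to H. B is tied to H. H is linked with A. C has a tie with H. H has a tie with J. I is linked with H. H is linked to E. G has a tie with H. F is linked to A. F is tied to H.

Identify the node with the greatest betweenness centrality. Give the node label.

Unnormalized betweenness of each node: A:0, B:0, C:0, D:0, E:0, F:0, G:0, H:35, I:0, J:0.
H has the largest value, 35, making it the main broker — the node through which the most shortest paths run.

H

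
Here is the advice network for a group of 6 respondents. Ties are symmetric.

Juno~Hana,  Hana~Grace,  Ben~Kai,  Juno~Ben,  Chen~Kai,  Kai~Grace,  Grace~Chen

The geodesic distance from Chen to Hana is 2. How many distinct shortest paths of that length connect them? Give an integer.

1

The shortest distance is 2, and the only length-2 path is Chen–Grace–Hana. So there is exactly 1 shortest path.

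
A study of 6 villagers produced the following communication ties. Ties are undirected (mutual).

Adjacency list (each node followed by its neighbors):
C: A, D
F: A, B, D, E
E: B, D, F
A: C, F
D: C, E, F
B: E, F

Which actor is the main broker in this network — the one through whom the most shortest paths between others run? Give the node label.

Unnormalized betweenness of each node: A:5/6, B:0, C:1/2, D:13/6, E:5/6, F:11/3.
F has the largest value, 11/3, making it the main broker — the node through which the most shortest paths run.

F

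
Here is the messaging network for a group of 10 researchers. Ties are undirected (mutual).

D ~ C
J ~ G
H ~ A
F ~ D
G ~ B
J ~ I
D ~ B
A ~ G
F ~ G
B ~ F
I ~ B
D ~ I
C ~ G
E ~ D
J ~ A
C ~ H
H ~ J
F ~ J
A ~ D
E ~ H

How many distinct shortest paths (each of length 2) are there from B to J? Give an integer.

The shortest distance is 2. The length-2 paths are: B–F–J; B–I–J; B–G–J.
That gives 3 distinct shortest paths.

3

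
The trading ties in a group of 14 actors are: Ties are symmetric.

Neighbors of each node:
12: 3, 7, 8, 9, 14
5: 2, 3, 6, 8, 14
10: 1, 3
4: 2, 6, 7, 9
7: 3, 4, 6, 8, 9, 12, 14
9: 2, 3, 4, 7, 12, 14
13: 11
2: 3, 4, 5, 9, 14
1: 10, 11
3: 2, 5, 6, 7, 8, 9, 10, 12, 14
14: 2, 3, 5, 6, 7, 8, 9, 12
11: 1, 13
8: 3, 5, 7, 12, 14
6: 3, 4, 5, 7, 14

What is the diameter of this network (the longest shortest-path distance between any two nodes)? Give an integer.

Eccentricity of each node (its greatest distance to any other): 1:4, 2:5, 3:4, 4:6, 5:5, 6:5, 7:5, 8:5, 9:5, 10:3, 11:5, 12:5, 13:6, 14:5.
The maximum eccentricity is 6, realized for instance by the pair 13–4 via 13 – 11 – 1 – 10 – 3 – 6 – 4. So the diameter is 6.

6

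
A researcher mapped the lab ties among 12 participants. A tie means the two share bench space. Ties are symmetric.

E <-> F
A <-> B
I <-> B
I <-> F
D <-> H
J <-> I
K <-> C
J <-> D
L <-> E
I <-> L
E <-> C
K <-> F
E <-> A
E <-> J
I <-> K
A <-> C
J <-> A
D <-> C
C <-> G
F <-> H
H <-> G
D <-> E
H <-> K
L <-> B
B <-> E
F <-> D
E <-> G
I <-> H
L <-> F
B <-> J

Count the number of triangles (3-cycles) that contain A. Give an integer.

A's neighbors: B, C, E, and J.
Neighbor pairs that are themselves tied: A–B–E; A–B–J; A–C–E; A–E–J. Each forms one triangle with A, for 4 in total.

4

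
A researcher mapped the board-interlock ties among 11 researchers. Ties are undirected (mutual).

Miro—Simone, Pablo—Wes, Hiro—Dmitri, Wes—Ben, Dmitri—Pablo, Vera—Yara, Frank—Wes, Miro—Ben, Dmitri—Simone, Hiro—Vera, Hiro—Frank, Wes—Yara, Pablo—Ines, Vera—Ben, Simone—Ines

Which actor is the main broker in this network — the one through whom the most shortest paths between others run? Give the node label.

Unnormalized betweenness of each node: Ben:73/10, Dmitri:73/10, Frank:1, Hiro:94/15, Ines:41/30, Miro:49/15, Pablo:8, Simone:27/5, Vera:71/15, Wes:37/3, Yara:31/30.
Wes has the largest value, 37/3, making it the main broker — the node through which the most shortest paths run.

Wes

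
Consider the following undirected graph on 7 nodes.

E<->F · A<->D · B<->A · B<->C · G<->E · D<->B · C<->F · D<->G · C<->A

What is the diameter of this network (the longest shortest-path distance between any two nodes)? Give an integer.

3

Eccentricity of each node (its greatest distance to any other): A:3, B:3, C:3, D:3, E:3, F:3, G:3.
The maximum eccentricity is 3, realized for instance by the pair B–E via B – C – F – E. So the diameter is 3.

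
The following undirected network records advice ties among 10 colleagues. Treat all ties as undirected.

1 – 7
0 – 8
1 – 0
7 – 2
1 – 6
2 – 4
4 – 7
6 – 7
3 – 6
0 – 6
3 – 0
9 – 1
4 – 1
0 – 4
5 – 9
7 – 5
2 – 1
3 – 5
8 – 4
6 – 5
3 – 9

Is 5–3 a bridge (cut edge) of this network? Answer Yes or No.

Even without that edge, 5 still reaches 3 via 5 – 9 – 3, so the network stays connected. Not a bridge.

No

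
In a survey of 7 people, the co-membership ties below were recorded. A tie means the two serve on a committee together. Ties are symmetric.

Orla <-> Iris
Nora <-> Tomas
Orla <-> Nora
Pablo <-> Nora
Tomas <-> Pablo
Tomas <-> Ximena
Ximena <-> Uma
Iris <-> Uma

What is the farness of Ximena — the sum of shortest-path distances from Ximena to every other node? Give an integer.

Distances from Ximena: Iris:2, Nora:2, Orla:3, Pablo:2, Tomas:1, Uma:1.
Sum = 2 + 2 + 3 + 2 + 1 + 1 = 11.

11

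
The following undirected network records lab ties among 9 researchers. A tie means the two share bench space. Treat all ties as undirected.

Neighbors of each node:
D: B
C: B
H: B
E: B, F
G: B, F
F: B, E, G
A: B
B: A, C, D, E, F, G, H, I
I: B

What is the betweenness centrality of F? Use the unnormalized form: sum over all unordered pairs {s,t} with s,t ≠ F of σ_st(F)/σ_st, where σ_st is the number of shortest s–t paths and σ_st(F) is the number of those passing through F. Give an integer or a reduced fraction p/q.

Pairs whose geodesics pass through F — E–G: 1/2.
All other pairs contribute 0.
Summing the contributions gives betweenness(F) = 1/2.

1/2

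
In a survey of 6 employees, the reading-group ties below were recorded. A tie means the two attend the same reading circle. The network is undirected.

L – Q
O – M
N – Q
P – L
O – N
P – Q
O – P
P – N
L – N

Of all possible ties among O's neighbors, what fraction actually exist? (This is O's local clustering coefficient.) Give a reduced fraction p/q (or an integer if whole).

O's neighbors: M, N, and P (k = 3).
Possible neighbor pairs: C(3,2) = 3. Edges among them: N–P → e = 1.
Clustering(O) = 1/3.

1/3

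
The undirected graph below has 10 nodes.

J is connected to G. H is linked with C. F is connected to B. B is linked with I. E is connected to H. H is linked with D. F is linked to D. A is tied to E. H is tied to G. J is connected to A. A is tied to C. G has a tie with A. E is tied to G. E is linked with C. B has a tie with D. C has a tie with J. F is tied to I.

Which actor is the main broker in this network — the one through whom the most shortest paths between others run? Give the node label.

H

Unnormalized betweenness of each node: A:7/12, B:7/2, C:9/2, D:18, E:23/12, F:7/2, G:9/2, H:81/4, I:0, J:1/4.
H has the largest value, 81/4, making it the main broker — the node through which the most shortest paths run.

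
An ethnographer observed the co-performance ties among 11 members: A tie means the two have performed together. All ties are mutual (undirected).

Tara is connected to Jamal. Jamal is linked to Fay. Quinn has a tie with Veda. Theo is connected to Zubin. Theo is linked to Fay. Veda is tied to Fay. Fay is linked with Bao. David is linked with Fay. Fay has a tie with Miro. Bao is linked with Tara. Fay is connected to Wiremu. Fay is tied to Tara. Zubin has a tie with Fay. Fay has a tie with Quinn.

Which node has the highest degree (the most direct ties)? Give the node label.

Degrees — Bao:2, David:1, Fay:10, Jamal:2, Miro:1, Quinn:2, Tara:3, Theo:2, Veda:2, Wiremu:1, Zubin:2.
The maximum is 10, attained only by Fay.

Fay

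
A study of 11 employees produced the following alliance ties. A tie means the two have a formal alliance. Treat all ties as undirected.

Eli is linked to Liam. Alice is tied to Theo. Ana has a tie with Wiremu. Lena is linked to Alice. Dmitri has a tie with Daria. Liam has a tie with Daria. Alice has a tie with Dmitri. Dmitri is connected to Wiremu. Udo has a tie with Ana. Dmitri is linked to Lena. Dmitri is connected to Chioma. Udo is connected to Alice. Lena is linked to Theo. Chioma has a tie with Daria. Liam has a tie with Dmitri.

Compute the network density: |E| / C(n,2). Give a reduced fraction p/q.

There are 15 edges and 11 nodes, so the maximum possible is C(11,2) = 55.
Density = 15/55 = 3/11.

3/11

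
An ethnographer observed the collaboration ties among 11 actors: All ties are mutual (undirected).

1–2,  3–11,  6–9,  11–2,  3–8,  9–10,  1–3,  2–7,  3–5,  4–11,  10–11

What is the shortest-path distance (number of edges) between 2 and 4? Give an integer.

One shortest route is 2 – 11 – 4, which uses 2 edges, and 2 and 4 are not directly tied, so nothing shorter exists. So d(2,4) = 2.

2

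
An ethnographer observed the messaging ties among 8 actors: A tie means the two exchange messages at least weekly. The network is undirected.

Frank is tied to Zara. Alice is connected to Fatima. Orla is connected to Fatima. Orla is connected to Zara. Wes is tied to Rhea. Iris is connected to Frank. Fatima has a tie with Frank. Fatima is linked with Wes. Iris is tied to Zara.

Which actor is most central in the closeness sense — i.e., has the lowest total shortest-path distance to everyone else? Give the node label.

Fatima

Farness (sum of distances to all others) for each node — Alice:16, Fatima:10, Frank:12, Iris:16, Orla:13, Rhea:20, Wes:14, Zara:15.
The smallest farness is 10, for Fatima, so Fatima has the highest closeness.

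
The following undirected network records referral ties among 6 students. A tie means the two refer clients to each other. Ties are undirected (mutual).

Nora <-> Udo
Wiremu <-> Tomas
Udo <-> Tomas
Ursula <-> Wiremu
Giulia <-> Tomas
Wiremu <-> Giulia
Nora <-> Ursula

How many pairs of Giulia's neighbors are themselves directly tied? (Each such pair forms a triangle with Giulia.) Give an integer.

Giulia's neighbors: Tomas and Wiremu.
Neighbor pairs that are themselves tied: Giulia–Tomas–Wiremu. Each forms one triangle with Giulia, for 1 in total.

1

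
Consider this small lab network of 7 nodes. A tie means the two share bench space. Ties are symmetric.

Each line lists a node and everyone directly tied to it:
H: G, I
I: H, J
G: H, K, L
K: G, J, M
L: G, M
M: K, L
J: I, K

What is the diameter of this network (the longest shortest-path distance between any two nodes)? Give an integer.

3

Eccentricity of each node (its greatest distance to any other): G:2, H:3, I:3, J:3, K:2, L:3, M:3.
The maximum eccentricity is 3, realized for instance by the pair H–M via H – G – L – M. So the diameter is 3.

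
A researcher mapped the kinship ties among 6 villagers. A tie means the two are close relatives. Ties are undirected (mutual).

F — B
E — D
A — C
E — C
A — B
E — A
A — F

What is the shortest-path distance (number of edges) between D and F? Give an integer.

3

One shortest route is D – E – A – F, which uses 3 edges, and at distance 2 from D we only reach {A, C}, which does not include F. So d(D,F) = 3.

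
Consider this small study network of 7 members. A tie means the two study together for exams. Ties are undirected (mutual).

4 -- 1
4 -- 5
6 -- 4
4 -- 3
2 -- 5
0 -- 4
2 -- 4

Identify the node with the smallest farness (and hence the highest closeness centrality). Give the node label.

4

Farness (sum of distances to all others) for each node — 0:11, 1:11, 2:10, 3:11, 4:6, 5:10, 6:11.
The smallest farness is 6, for 4, so 4 has the highest closeness.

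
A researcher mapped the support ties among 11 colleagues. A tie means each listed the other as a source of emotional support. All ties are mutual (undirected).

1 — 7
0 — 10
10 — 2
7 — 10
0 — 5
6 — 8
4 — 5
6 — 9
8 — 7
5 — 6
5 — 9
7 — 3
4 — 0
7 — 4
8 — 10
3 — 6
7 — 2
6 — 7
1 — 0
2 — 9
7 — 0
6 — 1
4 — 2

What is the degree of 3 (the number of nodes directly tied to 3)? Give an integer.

3 is directly tied to 6 and 7. That is 2 neighbors, so the degree of 3 is 2.

2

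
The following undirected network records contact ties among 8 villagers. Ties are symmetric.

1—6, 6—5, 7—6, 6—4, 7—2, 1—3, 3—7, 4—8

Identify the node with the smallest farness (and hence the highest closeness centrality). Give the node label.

6

Farness (sum of distances to all others) for each node — 1:14, 2:18, 3:16, 4:14, 5:16, 6:10, 7:12, 8:20.
The smallest farness is 10, for 6, so 6 has the highest closeness.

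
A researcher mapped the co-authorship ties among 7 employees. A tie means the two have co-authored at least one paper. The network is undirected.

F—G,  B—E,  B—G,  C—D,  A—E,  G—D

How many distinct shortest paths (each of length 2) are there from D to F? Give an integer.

The shortest distance is 2, and the only length-2 path is D–G–F. So there is exactly 1 shortest path.

1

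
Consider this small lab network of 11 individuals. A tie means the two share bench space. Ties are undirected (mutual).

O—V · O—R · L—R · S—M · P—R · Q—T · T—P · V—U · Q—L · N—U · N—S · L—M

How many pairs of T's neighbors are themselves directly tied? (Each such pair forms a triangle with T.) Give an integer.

0

T's neighbors are P and Q, but none of them are tied to each other, so no triangle contains T.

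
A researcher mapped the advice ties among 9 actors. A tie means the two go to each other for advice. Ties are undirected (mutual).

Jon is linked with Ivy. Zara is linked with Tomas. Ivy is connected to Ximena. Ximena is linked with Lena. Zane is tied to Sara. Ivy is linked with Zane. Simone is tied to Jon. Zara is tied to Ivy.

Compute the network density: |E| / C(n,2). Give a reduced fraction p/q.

2/9

There are 8 edges and 9 nodes, so the maximum possible is C(9,2) = 36.
Density = 8/36 = 2/9.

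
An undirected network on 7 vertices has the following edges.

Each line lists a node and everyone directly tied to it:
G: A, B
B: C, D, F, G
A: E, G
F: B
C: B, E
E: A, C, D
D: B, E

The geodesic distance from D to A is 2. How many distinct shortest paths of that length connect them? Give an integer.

1

The shortest distance is 2, and the only length-2 path is D–E–A. So there is exactly 1 shortest path.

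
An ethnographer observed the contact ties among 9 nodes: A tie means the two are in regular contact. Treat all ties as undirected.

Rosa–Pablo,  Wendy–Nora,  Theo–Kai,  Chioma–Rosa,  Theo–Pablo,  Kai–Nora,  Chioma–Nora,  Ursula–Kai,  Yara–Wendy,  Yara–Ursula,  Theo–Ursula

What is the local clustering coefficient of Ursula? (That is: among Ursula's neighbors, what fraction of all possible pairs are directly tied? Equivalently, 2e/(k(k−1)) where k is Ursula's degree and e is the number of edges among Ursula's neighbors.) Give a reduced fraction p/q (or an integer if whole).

Ursula's neighbors: Kai, Theo, and Yara (k = 3).
Possible neighbor pairs: C(3,2) = 3. Edges among them: Kai–Theo → e = 1.
Clustering(Ursula) = 1/3.

1/3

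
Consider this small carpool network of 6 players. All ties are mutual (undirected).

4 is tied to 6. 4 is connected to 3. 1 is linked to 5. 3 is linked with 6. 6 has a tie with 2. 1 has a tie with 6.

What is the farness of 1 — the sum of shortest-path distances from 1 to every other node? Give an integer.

8

Distances from 1: 2:2, 3:2, 4:2, 5:1, 6:1.
Sum = 2 + 2 + 2 + 1 + 1 = 8.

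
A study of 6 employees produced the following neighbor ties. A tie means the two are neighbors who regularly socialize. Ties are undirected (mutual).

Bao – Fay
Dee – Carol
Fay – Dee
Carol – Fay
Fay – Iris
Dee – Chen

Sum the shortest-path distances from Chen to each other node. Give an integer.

Distances from Chen: Bao:3, Carol:2, Dee:1, Fay:2, Iris:3.
Sum = 3 + 2 + 1 + 2 + 3 = 11.

11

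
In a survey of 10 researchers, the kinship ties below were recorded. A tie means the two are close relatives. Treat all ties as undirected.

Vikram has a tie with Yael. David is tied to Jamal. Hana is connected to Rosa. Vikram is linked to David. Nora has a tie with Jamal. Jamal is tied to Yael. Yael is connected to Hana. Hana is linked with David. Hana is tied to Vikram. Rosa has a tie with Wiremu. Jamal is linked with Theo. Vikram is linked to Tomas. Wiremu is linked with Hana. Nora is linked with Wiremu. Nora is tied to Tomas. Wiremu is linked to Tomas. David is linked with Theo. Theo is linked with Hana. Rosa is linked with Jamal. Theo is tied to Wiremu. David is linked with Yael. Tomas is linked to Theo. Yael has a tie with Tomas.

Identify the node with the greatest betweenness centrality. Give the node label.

Hana

Unnormalized betweenness of each node: David:4/3, Hana:53/12, Jamal:47/12, Nora:2/3, Rosa:7/12, Theo:2, Tomas:41/12, Vikram:7/12, Wiremu:41/12, Yael:5/3.
Hana has the largest value, 53/12, making it the main broker — the node through which the most shortest paths run.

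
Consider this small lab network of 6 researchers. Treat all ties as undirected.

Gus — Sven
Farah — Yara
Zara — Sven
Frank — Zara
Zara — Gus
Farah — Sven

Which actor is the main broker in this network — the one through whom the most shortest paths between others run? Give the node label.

Sven

Unnormalized betweenness of each node: Farah:4, Frank:0, Gus:0, Sven:6, Yara:0, Zara:4.
Sven has the largest value, 6, making it the main broker — the node through which the most shortest paths run.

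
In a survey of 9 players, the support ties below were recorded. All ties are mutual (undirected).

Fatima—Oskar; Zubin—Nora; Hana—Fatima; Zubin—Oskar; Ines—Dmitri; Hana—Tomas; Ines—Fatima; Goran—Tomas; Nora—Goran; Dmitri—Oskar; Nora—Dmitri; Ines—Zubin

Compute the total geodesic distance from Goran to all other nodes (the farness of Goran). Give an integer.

Distances from Goran: Dmitri:2, Fatima:3, Hana:2, Ines:3, Nora:1, Oskar:3, Tomas:1, Zubin:2.
Sum = 2 + 3 + 2 + 3 + 1 + 3 + 1 + 2 = 17.

17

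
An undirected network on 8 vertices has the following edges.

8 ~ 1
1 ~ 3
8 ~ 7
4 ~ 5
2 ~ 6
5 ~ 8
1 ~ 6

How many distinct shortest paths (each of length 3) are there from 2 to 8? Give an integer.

1

The shortest distance is 3, and the only length-3 path is 2–6–1–8. So there is exactly 1 shortest path.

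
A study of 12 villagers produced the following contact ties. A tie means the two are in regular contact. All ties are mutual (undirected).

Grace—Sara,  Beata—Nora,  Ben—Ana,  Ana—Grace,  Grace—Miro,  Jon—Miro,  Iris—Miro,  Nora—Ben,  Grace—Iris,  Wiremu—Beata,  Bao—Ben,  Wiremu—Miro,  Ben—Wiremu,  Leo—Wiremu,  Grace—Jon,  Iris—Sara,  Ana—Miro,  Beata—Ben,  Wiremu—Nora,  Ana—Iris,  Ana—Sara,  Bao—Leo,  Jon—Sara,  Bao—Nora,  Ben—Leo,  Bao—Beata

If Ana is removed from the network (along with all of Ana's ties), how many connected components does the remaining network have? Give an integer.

Ana's neighbors (Ben, Grace, Iris, Miro, and Sara) remain reachable from one another through other ties, so the rest of the network stays in one piece.

1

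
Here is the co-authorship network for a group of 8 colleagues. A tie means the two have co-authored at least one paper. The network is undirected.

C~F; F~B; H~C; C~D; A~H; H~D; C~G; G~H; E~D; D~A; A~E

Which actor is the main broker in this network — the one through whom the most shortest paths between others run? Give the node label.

Unnormalized betweenness of each node: A:5/6, B:0, C:65/6, D:17/3, E:0, F:6, G:0, H:11/3.
C has the largest value, 65/6, making it the main broker — the node through which the most shortest paths run.

C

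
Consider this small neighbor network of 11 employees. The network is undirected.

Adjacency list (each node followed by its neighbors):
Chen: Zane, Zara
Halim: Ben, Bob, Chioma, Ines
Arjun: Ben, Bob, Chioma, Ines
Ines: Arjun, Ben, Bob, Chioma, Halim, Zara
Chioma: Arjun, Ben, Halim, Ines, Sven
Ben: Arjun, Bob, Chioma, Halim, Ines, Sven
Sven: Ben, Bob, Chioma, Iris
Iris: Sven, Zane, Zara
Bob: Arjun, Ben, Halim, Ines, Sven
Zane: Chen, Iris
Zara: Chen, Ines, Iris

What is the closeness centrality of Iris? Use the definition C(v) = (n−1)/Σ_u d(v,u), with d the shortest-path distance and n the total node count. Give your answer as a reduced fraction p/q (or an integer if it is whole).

Distances from Iris: Arjun:3, Ben:2, Bob:2, Chen:2, Chioma:2, Halim:3, Ines:2, Sven:1, Zane:1, Zara:1. Sum = 19.
n = 11, so closeness = 10/19.

10/19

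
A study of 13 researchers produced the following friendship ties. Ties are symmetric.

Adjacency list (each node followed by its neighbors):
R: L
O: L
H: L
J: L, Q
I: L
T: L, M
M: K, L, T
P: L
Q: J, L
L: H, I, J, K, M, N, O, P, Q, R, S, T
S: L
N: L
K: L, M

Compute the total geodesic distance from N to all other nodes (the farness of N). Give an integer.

Distances from N: H:2, I:2, J:2, K:2, L:1, M:2, O:2, P:2, Q:2, R:2, S:2, T:2.
Sum = 2 + 2 + 2 + 2 + 1 + 2 + 2 + 2 + 2 + 2 + 2 + 2 = 23.

23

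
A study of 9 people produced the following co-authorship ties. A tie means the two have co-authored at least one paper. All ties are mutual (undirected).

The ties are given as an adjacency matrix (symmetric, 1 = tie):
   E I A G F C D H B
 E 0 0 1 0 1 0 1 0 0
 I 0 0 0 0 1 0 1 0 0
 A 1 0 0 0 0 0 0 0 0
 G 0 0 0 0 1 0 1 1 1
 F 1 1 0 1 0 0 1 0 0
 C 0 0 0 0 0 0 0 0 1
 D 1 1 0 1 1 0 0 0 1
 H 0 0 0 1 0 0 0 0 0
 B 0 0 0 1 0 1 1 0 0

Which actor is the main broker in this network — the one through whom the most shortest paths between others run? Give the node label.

Unnormalized betweenness of each node: A:0, B:7, C:0, D:11, E:7, F:4, G:8, H:0, I:0.
D has the largest value, 11, making it the main broker — the node through which the most shortest paths run.

D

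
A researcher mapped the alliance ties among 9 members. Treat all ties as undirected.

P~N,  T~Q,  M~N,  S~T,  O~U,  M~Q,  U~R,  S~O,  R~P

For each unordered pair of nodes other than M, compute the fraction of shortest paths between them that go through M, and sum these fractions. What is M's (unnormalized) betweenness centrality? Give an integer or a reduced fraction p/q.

Pairs whose geodesics pass through M — R–Q: 1; P–Q: 1; P–T: 1; N–Q: 1; N–T: 1; N–S: 1.
All other pairs contribute 0.
Summing the contributions gives betweenness(M) = 6.

6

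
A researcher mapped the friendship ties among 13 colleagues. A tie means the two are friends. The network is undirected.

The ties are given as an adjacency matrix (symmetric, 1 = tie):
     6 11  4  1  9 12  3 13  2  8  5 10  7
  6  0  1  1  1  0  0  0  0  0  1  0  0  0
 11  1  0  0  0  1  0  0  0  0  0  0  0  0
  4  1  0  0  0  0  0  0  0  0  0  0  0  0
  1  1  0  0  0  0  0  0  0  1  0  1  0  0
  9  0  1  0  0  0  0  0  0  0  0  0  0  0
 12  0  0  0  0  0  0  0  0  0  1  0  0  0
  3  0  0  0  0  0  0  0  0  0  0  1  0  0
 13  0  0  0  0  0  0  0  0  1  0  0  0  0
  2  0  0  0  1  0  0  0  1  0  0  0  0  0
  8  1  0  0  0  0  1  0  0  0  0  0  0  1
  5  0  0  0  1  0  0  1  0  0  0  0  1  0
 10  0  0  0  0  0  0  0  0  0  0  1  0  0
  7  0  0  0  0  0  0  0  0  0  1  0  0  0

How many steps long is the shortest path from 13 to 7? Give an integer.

One shortest route is 13 – 2 – 1 – 6 – 8 – 7, which uses 5 edges, and at distance 4 from 13 we only reach {3, 4, 8, 10, 11}, which does not include 7. So d(13,7) = 5.

5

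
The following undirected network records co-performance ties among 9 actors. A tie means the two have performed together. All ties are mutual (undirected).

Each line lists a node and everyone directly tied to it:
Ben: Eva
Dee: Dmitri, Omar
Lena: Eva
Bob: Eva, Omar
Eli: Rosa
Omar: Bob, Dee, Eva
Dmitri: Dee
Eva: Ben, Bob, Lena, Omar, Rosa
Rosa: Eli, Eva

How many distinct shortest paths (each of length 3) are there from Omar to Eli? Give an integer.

1

The shortest distance is 3, and the only length-3 path is Omar–Eva–Rosa–Eli. So there is exactly 1 shortest path.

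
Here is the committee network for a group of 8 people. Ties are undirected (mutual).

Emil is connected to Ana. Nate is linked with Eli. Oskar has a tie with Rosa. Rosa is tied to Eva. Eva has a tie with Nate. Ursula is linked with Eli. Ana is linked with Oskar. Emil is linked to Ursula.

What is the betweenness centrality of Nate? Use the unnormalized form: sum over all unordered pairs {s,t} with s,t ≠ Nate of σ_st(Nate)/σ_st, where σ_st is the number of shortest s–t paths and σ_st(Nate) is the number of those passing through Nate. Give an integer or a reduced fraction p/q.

Pairs whose geodesics pass through Nate — Ursula–Rosa: 1/2; Ursula–Eva: 1; Emil–Eva: 1/2; Oskar–Eli: 1/2; Rosa–Eli: 1; Eva–Eli: 1.
All other pairs contribute 0.
Summing the contributions gives betweenness(Nate) = 9/2.

9/2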